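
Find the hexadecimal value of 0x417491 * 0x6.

Multiply each base-16 digit by 6, carrying:
  1×6 = 6 → write 6
  9×6 = 54 → write 6 carry 3
  4×6+3 = 27 → write B carry 1
  7×6+1 = 43 → write B carry 2
  1×6+2 = 8 → write 8
  4×6 = 24 → write 8 carry 1
  remaining carry: 1

0x188BB66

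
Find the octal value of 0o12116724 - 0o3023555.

0o7073147

Subtract column by column in base 8:
  4-5 → 7 (borrow)
  2-5-1 → 4 (borrow)
  7-5-1 → 1
  6-3 → 3
  1-2 → 7 (borrow)
  1-0-1 → 0
  2-3 → 7 (borrow)
  1-0-1 → 0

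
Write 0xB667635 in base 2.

Expand each hex digit to 4 bits: B=1011 6=0110 6=0110 7=0111 6=0110 3=0011 5=0101.

0b1011011001100111011000110101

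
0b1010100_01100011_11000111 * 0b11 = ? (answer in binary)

0b111111010010101101010101

Multiply each base-2 digit by 3, carrying:
  1×3 = 3 → write 1 carry 1
  1×3+1 = 4 → write 0 carry 2
  1×3+2 = 5 → write 1 carry 2
  0×3+2 = 2 → write 0 carry 1
  0×3+1 = 1 → write 1
  0×3 = 0 → write 0
  1×3 = 3 → write 1 carry 1
  1×3+1 = 4 → write 0 carry 2
  1×3+2 = 5 → write 1 carry 2
  1×3+2 = 5 → write 1 carry 2
  0×3+2 = 2 → write 0 carry 1
  0×3+1 = 1 → write 1
  0×3 = 0 → write 0
  1×3 = 3 → write 1 carry 1
  1×3+1 = 4 → write 0 carry 2
  0×3+2 = 2 → write 0 carry 1
  0×3+1 = 1 → write 1
  0×3 = 0 → write 0
  1×3 = 3 → write 1 carry 1
  0×3+1 = 1 → write 1
  1×3 = 3 → write 1 carry 1
  0×3+1 = 1 → write 1
  1×3 = 3 → write 1 carry 1
  remaining carry: 1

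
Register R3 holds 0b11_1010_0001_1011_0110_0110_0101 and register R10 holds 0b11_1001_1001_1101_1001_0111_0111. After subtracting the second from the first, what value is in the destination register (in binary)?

Subtract column by column in base 2:
  1-1 → 0
  0-1 → 1 (borrow)
  1-1-1 → 1 (borrow)
  0-0-1 → 1 (borrow)
  0-1-1 → 0 (borrow)
  1-1-1 → 1 (borrow)
  1-1-1 → 1 (borrow)
  0-0-1 → 1 (borrow)
  0-1-1 → 0 (borrow)
  1-0-1 → 0
  1-0 → 1
  0-1 → 1 (borrow)
  1-1-1 → 1 (borrow)
  1-0-1 → 0
  0-1 → 1 (borrow)
  1-1-1 → 1 (borrow)
  1-1-1 → 1 (borrow)
  0-0-1 → 1 (borrow)
  0-0-1 → 1 (borrow)
  0-1-1 → 0 (borrow)
  0-1-1 → 0 (borrow)
  1-0-1 → 0
  0-0 → 0
  1-1 → 0
  1-1 → 0
  1-1 → 0

0b1111101110011101110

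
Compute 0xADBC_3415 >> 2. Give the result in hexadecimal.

2 bits is not a whole number of base-16 digits; in binary: 10101101101111000011010000010101 >> 2 = 101011011011110000110100000101.

0x2B6F0D05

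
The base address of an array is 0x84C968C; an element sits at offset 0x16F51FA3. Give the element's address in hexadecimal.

Add column by column in base 16, right to left:
  C+3 = F
  8+A = 2 carry 1
  6+F+1 = 6 carry 1
  9+1+1 = B
  C+5 = 1 carry 1
  4+F+1 = 4 carry 1
  8+6+1 = F
  0+1 = 1

0x1F41B62F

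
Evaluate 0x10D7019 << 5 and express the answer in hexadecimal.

0x21AE0320

5 bits is not a whole number of base-16 digits; in binary: 1000011010111000000011001 << 5 = 100001101011100000001100100000.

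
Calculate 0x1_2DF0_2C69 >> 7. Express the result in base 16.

0x25BE058

7 bits is not a whole number of base-16 digits; in binary: 100101101111100000010110001101001 >> 7 = 10010110111110000001011000.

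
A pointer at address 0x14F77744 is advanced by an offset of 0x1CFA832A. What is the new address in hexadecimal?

Add column by column in base 16, right to left:
  4+A = E
  4+2 = 6
  7+3 = A
  7+8 = F
  7+A = 1 carry 1
  F+F+1 = F carry 1
  4+C+1 = 1 carry 1
  1+1+1 = 3

0x31F1FA6E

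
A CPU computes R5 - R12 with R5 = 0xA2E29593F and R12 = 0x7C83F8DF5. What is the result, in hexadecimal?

0x265E9CB4A

Subtract column by column in base 16:
  F-5 → A
  3-F → 4 (borrow)
  9-D-1 → B (borrow)
  5-8-1 → C (borrow)
  9-F-1 → 9 (borrow)
  2-3-1 → E (borrow)
  E-8-1 → 5
  2-C → 6 (borrow)
  A-7-1 → 2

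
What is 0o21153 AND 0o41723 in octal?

0o01103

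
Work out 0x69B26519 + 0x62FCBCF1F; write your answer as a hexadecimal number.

0x6997E3438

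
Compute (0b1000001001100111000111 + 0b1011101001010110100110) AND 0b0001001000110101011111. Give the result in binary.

0b1000000110101001101

Add column by column in base 2, right to left:
  1+0 = 1
  1+1 = 0 carry 1
  1+1+1 = 1 carry 1
  0+0+1 = 1
  0+0 = 0
  0+1 = 1
  1+0 = 1
  1+1 = 0 carry 1
  1+1+1 = 1 carry 1
  0+0+1 = 1
  0+1 = 1
  1+0 = 1
  1+1 = 0 carry 1
  0+0+1 = 1
  0+0 = 0
  1+1 = 0 carry 1
  0+0+1 = 1
  0+1 = 1
  0+1 = 1
  0+1 = 1
  0+0 = 0
  1+1 = 0 carry 1
  final carry 1
Sum = 0b10011110010111101101101; now AND with 0b0001001000110101011111:
  10011110010111101101101
& 00001001000110101011111
= 00001000000110101001101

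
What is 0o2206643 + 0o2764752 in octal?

0o5173615

Add column by column in base 8, right to left:
  3+2 = 5
  4+5 = 1 carry 1
  6+7+1 = 6 carry 1
  6+4+1 = 3 carry 1
  0+6+1 = 7
  2+7 = 1 carry 1
  2+2+1 = 5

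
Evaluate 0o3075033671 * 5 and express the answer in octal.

0o17461213235

Multiply each base-8 digit by 5, carrying:
  1×5 = 5 → write 5
  7×5 = 35 → write 3 carry 4
  6×5+4 = 34 → write 2 carry 4
  3×5+4 = 19 → write 3 carry 2
  3×5+2 = 17 → write 1 carry 2
  0×5+2 = 2 → write 2
  5×5 = 25 → write 1 carry 3
  7×5+3 = 38 → write 6 carry 4
  0×5+4 = 4 → write 4
  3×5 = 15 → write 7 carry 1
  remaining carry: 1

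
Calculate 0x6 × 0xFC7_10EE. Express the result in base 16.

Multiply each base-16 digit by 6, carrying:
  E×6 = 84 → write 4 carry 5
  E×6+5 = 89 → write 9 carry 5
  0×6+5 = 5 → write 5
  1×6 = 6 → write 6
  7×6 = 42 → write A carry 2
  C×6+2 = 74 → write A carry 4
  F×6+4 = 94 → write E carry 5
  remaining carry: 5

0x5EAA6594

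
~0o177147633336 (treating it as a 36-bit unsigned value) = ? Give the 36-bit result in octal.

0o600630144441

Each oct digit d becomes 7−d:
  1→6, 7→0, 7→0, 1→6, 4→3, 7→0, 6→1, 3→4, 3→4, 3→4, 3→4, 6→1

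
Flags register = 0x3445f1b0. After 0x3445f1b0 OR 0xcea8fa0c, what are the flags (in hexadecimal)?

0xfeedfbbc

OR each hex digit independently (no carries):
  3|c=f, 4|e=e, 4|a=e, 5|8=d, f|f=f, 1|a=b, b|0=b, 0|c=c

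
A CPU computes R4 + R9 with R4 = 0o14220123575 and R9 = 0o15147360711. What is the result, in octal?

0o31367504506

Add column by column in base 8, right to left:
  5+1 = 6
  7+1 = 0 carry 1
  5+7+1 = 5 carry 1
  3+0+1 = 4
  2+6 = 0 carry 1
  1+3+1 = 5
  0+7 = 7
  2+4 = 6
  2+1 = 3
  4+5 = 1 carry 1
  1+1+1 = 3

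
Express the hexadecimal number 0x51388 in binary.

Expand each hex digit to 4 bits: 5=0101 1=0001 3=0011 8=1000 8=1000.

0b1010001001110001000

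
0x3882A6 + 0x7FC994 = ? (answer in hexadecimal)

Add column by column in base 16, right to left:
  6+4 = A
  A+9 = 3 carry 1
  2+9+1 = C
  8+C = 4 carry 1
  8+F+1 = 8 carry 1
  3+7+1 = B

0xB84C3A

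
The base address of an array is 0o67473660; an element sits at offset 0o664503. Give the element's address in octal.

0o70360363

Add column by column in base 8, right to left:
  0+3 = 3
  6+0 = 6
  6+5 = 3 carry 1
  3+4+1 = 0 carry 1
  7+6+1 = 6 carry 1
  4+6+1 = 3 carry 1
  7+0+1 = 0 carry 1
  6+0+1 = 7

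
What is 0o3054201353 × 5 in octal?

Multiply each base-8 digit by 5, carrying:
  3×5 = 15 → write 7 carry 1
  5×5+1 = 26 → write 2 carry 3
  3×5+3 = 18 → write 2 carry 2
  1×5+2 = 7 → write 7
  0×5 = 0 → write 0
  2×5 = 10 → write 2 carry 1
  4×5+1 = 21 → write 5 carry 2
  5×5+2 = 27 → write 3 carry 3
  0×5+3 = 3 → write 3
  3×5 = 15 → write 7 carry 1
  remaining carry: 1

0o17335207227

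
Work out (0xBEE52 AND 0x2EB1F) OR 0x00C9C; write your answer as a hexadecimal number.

0xBEE52 AND 0x2EB1F = 0x2EA12.
Then OR with 0x00C9C.

0x2EE9E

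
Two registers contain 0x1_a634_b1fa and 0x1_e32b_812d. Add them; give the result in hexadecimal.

Add column by column in base 16, right to left:
  a+d = 7 carry 1
  f+2+1 = 2 carry 1
  1+1+1 = 3
  b+8 = 3 carry 1
  4+b+1 = 0 carry 1
  3+2+1 = 6
  6+3 = 9
  a+e = 8 carry 1
  1+1+1 = 3

0x389603327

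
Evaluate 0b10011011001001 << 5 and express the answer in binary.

0b1001101100100100000

Left shift by 5: append 5 zero bits.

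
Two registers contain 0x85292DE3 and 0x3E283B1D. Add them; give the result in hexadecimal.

0xC3516900

Add column by column in base 16, right to left:
  3+D = 0 carry 1
  E+1+1 = 0 carry 1
  D+B+1 = 9 carry 1
  2+3+1 = 6
  9+8 = 1 carry 1
  2+2+1 = 5
  5+E = 3 carry 1
  8+3+1 = C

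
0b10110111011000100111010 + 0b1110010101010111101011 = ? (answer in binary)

0b100101010000011100100101

Add column by column in base 2, right to left:
  0+1 = 1
  1+1 = 0 carry 1
  0+0+1 = 1
  1+1 = 0 carry 1
  1+0+1 = 0 carry 1
  1+1+1 = 1 carry 1
  0+1+1 = 0 carry 1
  0+1+1 = 0 carry 1
  1+1+1 = 1 carry 1
  0+0+1 = 1
  0+1 = 1
  0+0 = 0
  1+1 = 0 carry 1
  1+0+1 = 0 carry 1
  0+1+1 = 0 carry 1
  1+0+1 = 0 carry 1
  1+1+1 = 1 carry 1
  1+0+1 = 0 carry 1
  0+0+1 = 1
  1+1 = 0 carry 1
  1+1+1 = 1 carry 1
  0+1+1 = 0 carry 1
  1+0+1 = 0 carry 1
  final carry 1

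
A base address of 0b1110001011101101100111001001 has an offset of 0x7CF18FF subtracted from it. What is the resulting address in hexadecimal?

0b1110001011101101100111001001 = 0xE2ED9C9 in hexadecimal.
Subtract column by column in base 16:
  9-F → A (borrow)
  C-F-1 → C (borrow)
  9-8-1 → 0
  D-1 → C
  E-F → F (borrow)
  2-C-1 → 5 (borrow)
  E-7-1 → 6

0x65FC0CA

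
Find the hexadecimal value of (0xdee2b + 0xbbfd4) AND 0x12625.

0x12425

Add column by column in base 16, right to left:
  b+4 = f
  2+d = f
  e+f = d carry 1
  e+b+1 = a carry 1
  d+b+1 = 9 carry 1
  final carry 1
Sum = 0x19adff; now AND with 0x12625:
  1&0=0, 9&1=1, a&2=2, d&6=4, f&2=2, f&5=5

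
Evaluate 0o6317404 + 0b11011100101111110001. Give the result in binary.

0b1001110110101011110101

0o6317404 = 0b110011001111100000100 in binary.
Add column by column in base 2, right to left:
  0+1 = 1
  0+0 = 0
  1+0 = 1
  0+0 = 0
  0+1 = 1
  0+1 = 1
  0+1 = 1
  0+1 = 1
  1+1 = 0 carry 1
  1+1+1 = 1 carry 1
  1+0+1 = 0 carry 1
  1+1+1 = 1 carry 1
  1+0+1 = 0 carry 1
  0+0+1 = 1
  0+1 = 1
  1+1 = 0 carry 1
  1+1+1 = 1 carry 1
  0+0+1 = 1
  0+1 = 1
  1+1 = 0 carry 1
  1+0+1 = 0 carry 1
  final carry 1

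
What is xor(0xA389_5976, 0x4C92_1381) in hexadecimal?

0xEF1B4AF7

XOR each hex digit independently (no carries):
  A^4=E, 3^C=F, 8^9=1, 9^2=B, 5^1=4, 9^3=A, 7^8=F, 6^1=7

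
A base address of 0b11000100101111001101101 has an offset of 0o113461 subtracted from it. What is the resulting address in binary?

0b11000011100011100111100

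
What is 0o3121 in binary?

Each octal digit is 3 bits: 3=011 1=001 2=010 1=001.

0b11001010001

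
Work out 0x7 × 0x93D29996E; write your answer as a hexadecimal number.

0x40AC233202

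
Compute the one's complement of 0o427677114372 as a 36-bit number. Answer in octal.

0o350100663405

Each oct digit d becomes 7−d:
  4→3, 2→5, 7→0, 6→1, 7→0, 7→0, 1→6, 1→6, 4→3, 3→4, 7→0, 2→5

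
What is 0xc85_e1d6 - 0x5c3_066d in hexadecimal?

0x6c2db69

Subtract column by column in base 16:
  6-d → 9 (borrow)
  d-6-1 → 6
  1-6 → b (borrow)
  e-0-1 → d
  5-3 → 2
  8-c → c (borrow)
  c-5-1 → 6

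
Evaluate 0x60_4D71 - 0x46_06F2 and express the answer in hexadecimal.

Subtract column by column in base 16:
  1-2 → F (borrow)
  7-F-1 → 7 (borrow)
  D-6-1 → 6
  4-0 → 4
  0-6 → A (borrow)
  6-4-1 → 1

0x1A467F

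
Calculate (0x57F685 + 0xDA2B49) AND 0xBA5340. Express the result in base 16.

Add column by column in base 16, right to left:
  5+9 = E
  8+4 = C
  6+B = 1 carry 1
  F+2+1 = 2 carry 1
  7+A+1 = 2 carry 1
  5+D+1 = 3 carry 1
  final carry 1
Sum = 0x13221CE; now AND with 0xBA5340:
  1&0=0, 3&B=3, 2&A=2, 2&5=0, 1&3=1, C&4=4, E&0=0

0x320140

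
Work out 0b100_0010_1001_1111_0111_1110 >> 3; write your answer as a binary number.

Right shift by 3: drop the 3 least-significant bits.

0b10000101001111101111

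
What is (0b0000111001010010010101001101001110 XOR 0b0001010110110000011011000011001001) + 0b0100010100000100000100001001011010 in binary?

First 0b0000111001010010010101001101001110 XOR 0b0001010110110000011011000011001001 = 0b0001101111100010001110001110000111.
Add column by column in base 2, right to left:
  1+0 = 1
  1+1 = 0 carry 1
  1+0+1 = 0 carry 1
  0+1+1 = 0 carry 1
  0+1+1 = 0 carry 1
  0+0+1 = 1
  0+1 = 1
  1+0 = 1
  1+0 = 1
  1+1 = 0 carry 1
  0+0+1 = 1
  0+0 = 0
  0+0 = 0
  1+0 = 1
  1+1 = 0 carry 1
  1+0+1 = 0 carry 1
  0+0+1 = 1
  0+0 = 0
  0+0 = 0
  1+0 = 1
  0+1 = 1
  0+0 = 0
  0+0 = 0
  1+0 = 1
  1+0 = 1
  1+0 = 1
  1+1 = 0 carry 1
  1+0+1 = 0 carry 1
  0+1+1 = 0 carry 1
  1+0+1 = 0 carry 1
  1+0+1 = 0 carry 1
  0+0+1 = 1
  0+1 = 1

0b110000011100110010010010111100001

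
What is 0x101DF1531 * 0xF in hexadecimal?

Multiply each base-16 digit by 15, carrying:
  1×15 = 15 → write F
  3×15 = 45 → write D carry 2
  5×15+2 = 77 → write D carry 4
  1×15+4 = 19 → write 3 carry 1
  F×15+1 = 226 → write 2 carry 14
  D×15+14 = 209 → write 1 carry 13
  1×15+13 = 28 → write C carry 1
  0×15+1 = 1 → write 1
  1×15 = 15 → write F

0xF1C123DDF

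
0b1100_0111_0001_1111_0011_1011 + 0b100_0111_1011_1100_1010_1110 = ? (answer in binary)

0b1000011101101101111101001

Add column by column in base 2, right to left:
  1+0 = 1
  1+1 = 0 carry 1
  0+1+1 = 0 carry 1
  1+1+1 = 1 carry 1
  1+0+1 = 0 carry 1
  1+1+1 = 1 carry 1
  0+0+1 = 1
  0+1 = 1
  1+0 = 1
  1+0 = 1
  1+1 = 0 carry 1
  1+1+1 = 1 carry 1
  1+1+1 = 1 carry 1
  0+1+1 = 0 carry 1
  0+0+1 = 1
  0+1 = 1
  1+1 = 0 carry 1
  1+1+1 = 1 carry 1
  1+1+1 = 1 carry 1
  0+0+1 = 1
  0+0 = 0
  0+0 = 0
  1+1 = 0 carry 1
  1+0+1 = 0 carry 1
  final carry 1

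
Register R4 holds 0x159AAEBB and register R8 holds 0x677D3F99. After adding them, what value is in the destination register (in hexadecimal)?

Add column by column in base 16, right to left:
  B+9 = 4 carry 1
  B+9+1 = 5 carry 1
  E+F+1 = E carry 1
  A+3+1 = E
  A+D = 7 carry 1
  9+7+1 = 1 carry 1
  5+7+1 = D
  1+6 = 7

0x7D17EE54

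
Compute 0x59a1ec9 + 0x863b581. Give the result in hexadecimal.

0xdfdd44a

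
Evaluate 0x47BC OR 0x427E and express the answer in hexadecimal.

0x47FE

OR each hex digit independently (no carries):
  4|4=4, 7|2=7, B|7=F, C|E=E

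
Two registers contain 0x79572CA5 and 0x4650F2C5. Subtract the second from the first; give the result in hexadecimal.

0x330639E0

Subtract column by column in base 16:
  5-5 → 0
  A-C → E (borrow)
  C-2-1 → 9
  2-F → 3 (borrow)
  7-0-1 → 6
  5-5 → 0
  9-6 → 3
  7-4 → 3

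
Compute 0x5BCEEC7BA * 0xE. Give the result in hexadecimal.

0x50550EEC2C

Multiply each base-16 digit by 14, carrying:
  A×14 = 140 → write C carry 8
  B×14+8 = 162 → write 2 carry 10
  7×14+10 = 108 → write C carry 6
  C×14+6 = 174 → write E carry 10
  E×14+10 = 206 → write E carry 12
  E×14+12 = 208 → write 0 carry 13
  C×14+13 = 181 → write 5 carry 11
  B×14+11 = 165 → write 5 carry 10
  5×14+10 = 80 → write 0 carry 5
  remaining carry: 5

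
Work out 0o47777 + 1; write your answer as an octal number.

0o50000

The trailing 4 digits are 7 (max in base 8), so adding 1 cascades: they roll to 0 and the next digit up increments.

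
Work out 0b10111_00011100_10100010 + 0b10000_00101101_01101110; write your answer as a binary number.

0b1001110100101000010000

Add column by column in base 2, right to left:
  0+0 = 0
  1+1 = 0 carry 1
  0+1+1 = 0 carry 1
  0+1+1 = 0 carry 1
  0+0+1 = 1
  1+1 = 0 carry 1
  0+1+1 = 0 carry 1
  1+0+1 = 0 carry 1
  0+1+1 = 0 carry 1
  0+0+1 = 1
  1+1 = 0 carry 1
  1+1+1 = 1 carry 1
  1+0+1 = 0 carry 1
  0+1+1 = 0 carry 1
  0+0+1 = 1
  0+0 = 0
  1+0 = 1
  1+0 = 1
  1+0 = 1
  0+0 = 0
  1+1 = 0 carry 1
  final carry 1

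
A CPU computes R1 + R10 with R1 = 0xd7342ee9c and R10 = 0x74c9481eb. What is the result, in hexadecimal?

0x14bfd77087

Add column by column in base 16, right to left:
  c+b = 7 carry 1
  9+e+1 = 8 carry 1
  e+1+1 = 0 carry 1
  e+8+1 = 7 carry 1
  2+4+1 = 7
  4+9 = d
  3+c = f
  7+4 = b
  d+7 = 4 carry 1
  final carry 1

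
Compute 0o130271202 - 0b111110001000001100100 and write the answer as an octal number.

0o120461036

0b111110001000001100100 = 0o7610144 in octal.
Subtract column by column in base 8:
  2-4 → 6 (borrow)
  0-4-1 → 3 (borrow)
  2-1-1 → 0
  1-0 → 1
  7-1 → 6
  2-6 → 4 (borrow)
  0-7-1 → 0 (borrow)
  3-0-1 → 2
  1-0 → 1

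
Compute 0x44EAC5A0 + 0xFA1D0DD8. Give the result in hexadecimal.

Add column by column in base 16, right to left:
  0+8 = 8
  A+D = 7 carry 1
  5+D+1 = 3 carry 1
  C+0+1 = D
  A+D = 7 carry 1
  E+1+1 = 0 carry 1
  4+A+1 = F
  4+F = 3 carry 1
  final carry 1

0x13F07D378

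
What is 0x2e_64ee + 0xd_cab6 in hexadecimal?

0x3c2fa4

Add column by column in base 16, right to left:
  e+6 = 4 carry 1
  e+b+1 = a carry 1
  4+a+1 = f
  6+c = 2 carry 1
  e+d+1 = c carry 1
  2+0+1 = 3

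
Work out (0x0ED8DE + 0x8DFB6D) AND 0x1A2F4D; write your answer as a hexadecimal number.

0x180449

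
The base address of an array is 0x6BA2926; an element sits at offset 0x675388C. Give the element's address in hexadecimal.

0xD2F61B2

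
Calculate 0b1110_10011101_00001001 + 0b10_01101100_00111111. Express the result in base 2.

0b100010000100101001000

Add column by column in base 2, right to left:
  1+1 = 0 carry 1
  0+1+1 = 0 carry 1
  0+1+1 = 0 carry 1
  1+1+1 = 1 carry 1
  0+1+1 = 0 carry 1
  0+1+1 = 0 carry 1
  0+0+1 = 1
  0+0 = 0
  1+0 = 1
  0+0 = 0
  1+1 = 0 carry 1
  1+1+1 = 1 carry 1
  1+0+1 = 0 carry 1
  0+1+1 = 0 carry 1
  0+1+1 = 0 carry 1
  1+0+1 = 0 carry 1
  0+0+1 = 1
  1+1 = 0 carry 1
  1+0+1 = 0 carry 1
  1+0+1 = 0 carry 1
  final carry 1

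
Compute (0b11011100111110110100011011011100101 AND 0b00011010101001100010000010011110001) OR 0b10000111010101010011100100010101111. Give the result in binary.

0b10011111111101110011100110011101111

0b11011100111110110100011011011100101 AND 0b00011010101001100010000010011110001 = 0b00011000101000100000000010011100001.
Then OR with 0b10000111010101010011100100010101111.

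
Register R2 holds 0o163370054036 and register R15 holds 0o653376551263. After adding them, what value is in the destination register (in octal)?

Add column by column in base 8, right to left:
  6+3 = 1 carry 1
  3+6+1 = 2 carry 1
  0+2+1 = 3
  4+1 = 5
  5+5 = 2 carry 1
  0+5+1 = 6
  0+6 = 6
  7+7 = 6 carry 1
  3+3+1 = 7
  3+3 = 6
  6+5 = 3 carry 1
  1+6+1 = 0 carry 1
  final carry 1

0o1036766625321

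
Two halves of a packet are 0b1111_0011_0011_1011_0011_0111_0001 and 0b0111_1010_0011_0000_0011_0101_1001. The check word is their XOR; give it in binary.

0b1000100100001011000000101000

XOR bit by bit (1 where the bits differ):
  1111001100111011001101110001
^ 0111101000110000001101011001
= 1000100100001011000000101000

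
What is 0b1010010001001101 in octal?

Group the bits in threes: 001 010 010 001 001 101 → 122115.

0o122115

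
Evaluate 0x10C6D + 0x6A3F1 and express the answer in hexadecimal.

0x7B05E

Add column by column in base 16, right to left:
  D+1 = E
  6+F = 5 carry 1
  C+3+1 = 0 carry 1
  0+A+1 = B
  1+6 = 7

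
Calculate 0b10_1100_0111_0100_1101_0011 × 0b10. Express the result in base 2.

Multiply each base-2 digit by 2, carrying:
  1×2 = 2 → write 0 carry 1
  1×2+1 = 3 → write 1 carry 1
  0×2+1 = 1 → write 1
  0×2 = 0 → write 0
  1×2 = 2 → write 0 carry 1
  0×2+1 = 1 → write 1
  1×2 = 2 → write 0 carry 1
  1×2+1 = 3 → write 1 carry 1
  0×2+1 = 1 → write 1
  0×2 = 0 → write 0
  1×2 = 2 → write 0 carry 1
  0×2+1 = 1 → write 1
  1×2 = 2 → write 0 carry 1
  1×2+1 = 3 → write 1 carry 1
  1×2+1 = 3 → write 1 carry 1
  0×2+1 = 1 → write 1
  0×2 = 0 → write 0
  0×2 = 0 → write 0
  1×2 = 2 → write 0 carry 1
  1×2+1 = 3 → write 1 carry 1
  0×2+1 = 1 → write 1
  1×2 = 2 → write 0 carry 1
  remaining carry: 1

0b10110001110100110100110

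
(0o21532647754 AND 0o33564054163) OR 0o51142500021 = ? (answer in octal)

0o71562544161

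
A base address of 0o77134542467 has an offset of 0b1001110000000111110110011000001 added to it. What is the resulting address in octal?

0o110735530770

0b1001110000000111110110011000001 = 0o11600766301 in octal.
Add column by column in base 8, right to left:
  7+1 = 0 carry 1
  6+0+1 = 7
  4+3 = 7
  2+6 = 0 carry 1
  4+6+1 = 3 carry 1
  5+7+1 = 5 carry 1
  4+0+1 = 5
  3+0 = 3
  1+6 = 7
  7+1 = 0 carry 1
  7+1+1 = 1 carry 1
  final carry 1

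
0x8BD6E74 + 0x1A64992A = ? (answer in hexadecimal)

Add column by column in base 16, right to left:
  4+A = E
  7+2 = 9
  E+9 = 7 carry 1
  6+9+1 = 0 carry 1
  D+4+1 = 2 carry 1
  B+6+1 = 2 carry 1
  8+A+1 = 3 carry 1
  0+1+1 = 2

0x2322079E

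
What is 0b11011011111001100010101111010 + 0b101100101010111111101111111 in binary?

Add column by column in base 2, right to left:
  0+1 = 1
  1+1 = 0 carry 1
  0+1+1 = 0 carry 1
  1+1+1 = 1 carry 1
  1+1+1 = 1 carry 1
  1+1+1 = 1 carry 1
  1+1+1 = 1 carry 1
  0+0+1 = 1
  1+1 = 0 carry 1
  0+1+1 = 0 carry 1
  1+1+1 = 1 carry 1
  0+1+1 = 0 carry 1
  0+1+1 = 0 carry 1
  0+1+1 = 0 carry 1
  1+1+1 = 1 carry 1
  1+0+1 = 0 carry 1
  0+1+1 = 0 carry 1
  0+0+1 = 1
  1+1 = 0 carry 1
  1+0+1 = 0 carry 1
  1+1+1 = 1 carry 1
  1+0+1 = 0 carry 1
  1+0+1 = 0 carry 1
  0+1+1 = 0 carry 1
  1+1+1 = 1 carry 1
  1+0+1 = 0 carry 1
  0+1+1 = 0 carry 1
  1+0+1 = 0 carry 1
  1+0+1 = 0 carry 1
  final carry 1

0b100001000100100100010011111001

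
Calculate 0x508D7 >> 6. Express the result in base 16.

0x1423

6 bits is not a whole number of base-16 digits; in binary: 1010000100011010111 >> 6 = 1010000100011.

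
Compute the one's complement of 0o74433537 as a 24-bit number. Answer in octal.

Each oct digit d becomes 7−d:
  7→0, 4→3, 4→3, 3→4, 3→4, 5→2, 3→4, 7→0

0o03344240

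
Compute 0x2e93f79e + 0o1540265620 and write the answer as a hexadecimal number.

0x3c15632e

0o1540265620 = 0xd816b90 in hexadecimal.
Add column by column in base 16, right to left:
  e+0 = e
  9+9 = 2 carry 1
  7+b+1 = 3 carry 1
  f+6+1 = 6 carry 1
  3+1+1 = 5
  9+8 = 1 carry 1
  e+d+1 = c carry 1
  2+0+1 = 3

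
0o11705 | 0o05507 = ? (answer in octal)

OR each oct digit independently (no carries):
  1|0=1, 1|5=5, 7|5=7, 0|0=0, 5|7=7

0o15707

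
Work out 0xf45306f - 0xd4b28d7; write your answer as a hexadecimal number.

0x1fa0798

Subtract column by column in base 16:
  f-7 → 8
  6-d → 9 (borrow)
  0-8-1 → 7 (borrow)
  3-2-1 → 0
  5-b → a (borrow)
  4-4-1 → f (borrow)
  f-d-1 → 1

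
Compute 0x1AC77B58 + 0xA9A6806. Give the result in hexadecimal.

Add column by column in base 16, right to left:
  8+6 = E
  5+0 = 5
  B+8 = 3 carry 1
  7+6+1 = E
  7+A = 1 carry 1
  C+9+1 = 6 carry 1
  A+A+1 = 5 carry 1
  1+0+1 = 2

0x2561E35E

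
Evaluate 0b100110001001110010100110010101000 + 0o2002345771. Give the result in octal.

0b100110001001110010100110010101000 = 0o46116246250 in octal.
Add column by column in base 8, right to left:
  0+1 = 1
  5+7 = 4 carry 1
  2+7+1 = 2 carry 1
  6+5+1 = 4 carry 1
  4+4+1 = 1 carry 1
  2+3+1 = 6
  6+2 = 0 carry 1
  1+0+1 = 2
  1+0 = 1
  6+2 = 0 carry 1
  4+0+1 = 5

0o50120614241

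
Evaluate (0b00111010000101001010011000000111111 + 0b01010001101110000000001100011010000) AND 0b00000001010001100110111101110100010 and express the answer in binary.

Add column by column in base 2, right to left:
  1+0 = 1
  1+0 = 1
  1+0 = 1
  1+0 = 1
  1+1 = 0 carry 1
  1+0+1 = 0 carry 1
  0+1+1 = 0 carry 1
  0+1+1 = 0 carry 1
  0+0+1 = 1
  0+0 = 0
  0+0 = 0
  0+1 = 1
  1+1 = 0 carry 1
  1+0+1 = 0 carry 1
  0+0+1 = 1
  0+0 = 0
  1+0 = 1
  0+0 = 0
  1+0 = 1
  0+0 = 0
  0+0 = 0
  1+0 = 1
  0+1 = 1
  1+1 = 0 carry 1
  0+1+1 = 0 carry 1
  0+0+1 = 1
  0+1 = 1
  0+1 = 1
  1+0 = 1
  0+0 = 0
  1+0 = 1
  1+1 = 0 carry 1
  1+0+1 = 0 carry 1
  0+1+1 = 0 carry 1
  final carry 1
Sum = 0b10001011110011001010100100100001111; now AND with 0b00000001010001100110111101110100010:
  10001011110011001010100100100001111
& 00000001010001100110111101110100010
= 00000001010001000010100100100000010

0b1010001000010100100100000010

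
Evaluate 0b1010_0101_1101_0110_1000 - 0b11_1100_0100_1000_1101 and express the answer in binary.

Subtract column by column in base 2:
  0-1 → 1 (borrow)
  0-0-1 → 1 (borrow)
  0-1-1 → 0 (borrow)
  1-1-1 → 1 (borrow)
  0-0-1 → 1 (borrow)
  1-0-1 → 0
  1-0 → 1
  0-1 → 1 (borrow)
  1-0-1 → 0
  0-0 → 0
  1-1 → 0
  1-0 → 1
  1-0 → 1
  0-0 → 0
  1-1 → 0
  0-1 → 1 (borrow)
  0-1-1 → 0 (borrow)
  1-1-1 → 1 (borrow)
  0-0-1 → 1 (borrow)
  1-0-1 → 0

0b1101001100011011011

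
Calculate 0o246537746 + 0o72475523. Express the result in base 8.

Add column by column in base 8, right to left:
  6+3 = 1 carry 1
  4+2+1 = 7
  7+5 = 4 carry 1
  7+5+1 = 5 carry 1
  3+7+1 = 3 carry 1
  5+4+1 = 2 carry 1
  6+2+1 = 1 carry 1
  4+7+1 = 4 carry 1
  2+0+1 = 3

0o341235471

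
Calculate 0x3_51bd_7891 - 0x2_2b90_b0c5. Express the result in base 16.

Subtract column by column in base 16:
  1-5 → c (borrow)
  9-c-1 → c (borrow)
  8-0-1 → 7
  7-b → c (borrow)
  d-0-1 → c
  b-9 → 2
  1-b → 6 (borrow)
  5-2-1 → 2
  3-2 → 1

0x1262cc7cc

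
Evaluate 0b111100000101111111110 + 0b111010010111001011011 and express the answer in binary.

Add column by column in base 2, right to left:
  0+1 = 1
  1+1 = 0 carry 1
  1+0+1 = 0 carry 1
  1+1+1 = 1 carry 1
  1+1+1 = 1 carry 1
  1+0+1 = 0 carry 1
  1+1+1 = 1 carry 1
  1+0+1 = 0 carry 1
  1+0+1 = 0 carry 1
  1+1+1 = 1 carry 1
  0+1+1 = 0 carry 1
  1+1+1 = 1 carry 1
  0+0+1 = 1
  0+1 = 1
  0+0 = 0
  0+0 = 0
  0+1 = 1
  1+0 = 1
  1+1 = 0 carry 1
  1+1+1 = 1 carry 1
  1+1+1 = 1 carry 1
  final carry 1

0b1110110011101001011001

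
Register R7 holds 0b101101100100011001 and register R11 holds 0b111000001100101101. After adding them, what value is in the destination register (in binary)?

Add column by column in base 2, right to left:
  1+1 = 0 carry 1
  0+0+1 = 1
  0+1 = 1
  1+1 = 0 carry 1
  1+0+1 = 0 carry 1
  0+1+1 = 0 carry 1
  0+0+1 = 1
  0+0 = 0
  1+1 = 0 carry 1
  0+1+1 = 0 carry 1
  0+0+1 = 1
  1+0 = 1
  1+0 = 1
  0+0 = 0
  1+0 = 1
  1+1 = 0 carry 1
  0+1+1 = 0 carry 1
  1+1+1 = 1 carry 1
  final carry 1

0b1100101110001000110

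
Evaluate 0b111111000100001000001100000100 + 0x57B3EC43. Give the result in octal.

0o22661067507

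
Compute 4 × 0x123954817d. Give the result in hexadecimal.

0x48e55205f4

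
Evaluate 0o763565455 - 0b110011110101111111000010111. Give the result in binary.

0b1010100111110110100010110

0o763565455 = 0b111110011101110101100101101 in binary.
Subtract column by column in base 2:
  1-1 → 0
  0-1 → 1 (borrow)
  1-1-1 → 1 (borrow)
  1-0-1 → 0
  0-1 → 1 (borrow)
  1-0-1 → 0
  0-0 → 0
  0-0 → 0
  1-0 → 1
  1-1 → 0
  0-1 → 1 (borrow)
  1-1-1 → 1 (borrow)
  0-1-1 → 0 (borrow)
  1-1-1 → 1 (borrow)
  1-1-1 → 1 (borrow)
  1-1-1 → 1 (borrow)
  0-0-1 → 1 (borrow)
  1-1-1 → 1 (borrow)
  1-0-1 → 0
  1-1 → 0
  0-1 → 1 (borrow)
  0-1-1 → 0 (borrow)
  1-1-1 → 1 (borrow)
  1-0-1 → 0
  1-0 → 1
  1-1 → 0
  1-1 → 0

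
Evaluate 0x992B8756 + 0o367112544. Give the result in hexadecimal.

0x9D081CBA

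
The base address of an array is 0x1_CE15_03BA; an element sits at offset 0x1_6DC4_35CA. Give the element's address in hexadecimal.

0x33BD93984

Add column by column in base 16, right to left:
  A+A = 4 carry 1
  B+C+1 = 8 carry 1
  3+5+1 = 9
  0+3 = 3
  5+4 = 9
  1+C = D
  E+D = B carry 1
  C+6+1 = 3 carry 1
  1+1+1 = 3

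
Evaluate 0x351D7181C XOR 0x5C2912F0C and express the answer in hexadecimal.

0x693463710

XOR each hex digit independently (no carries):
  3^5=6, 5^C=9, 1^2=3, D^9=4, 7^1=6, 1^2=3, 8^F=7, 1^0=1, C^C=0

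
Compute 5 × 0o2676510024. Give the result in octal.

Multiply each base-8 digit by 5, carrying:
  4×5 = 20 → write 4 carry 2
  2×5+2 = 12 → write 4 carry 1
  0×5+1 = 1 → write 1
  0×5 = 0 → write 0
  1×5 = 5 → write 5
  5×5 = 25 → write 1 carry 3
  6×5+3 = 33 → write 1 carry 4
  7×5+4 = 39 → write 7 carry 4
  6×5+4 = 34 → write 2 carry 4
  2×5+4 = 14 → write 6 carry 1
  remaining carry: 1

0o16271150144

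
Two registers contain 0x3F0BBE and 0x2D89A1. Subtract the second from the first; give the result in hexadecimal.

0x11821D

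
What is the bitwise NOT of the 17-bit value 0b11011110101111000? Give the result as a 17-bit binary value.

0b00100001010000111

Invert each bit: 11011110101111000 → 00100001010000111.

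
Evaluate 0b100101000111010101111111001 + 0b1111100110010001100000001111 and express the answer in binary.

0b10100001111001100010000001000

Add column by column in base 2, right to left:
  1+1 = 0 carry 1
  0+1+1 = 0 carry 1
  0+1+1 = 0 carry 1
  1+1+1 = 1 carry 1
  1+0+1 = 0 carry 1
  1+0+1 = 0 carry 1
  1+0+1 = 0 carry 1
  1+0+1 = 0 carry 1
  1+0+1 = 0 carry 1
  1+0+1 = 0 carry 1
  0+0+1 = 1
  1+1 = 0 carry 1
  0+1+1 = 0 carry 1
  1+0+1 = 0 carry 1
  0+0+1 = 1
  1+0 = 1
  1+1 = 0 carry 1
  1+0+1 = 0 carry 1
  0+0+1 = 1
  0+1 = 1
  0+1 = 1
  1+0 = 1
  0+0 = 0
  1+1 = 0 carry 1
  0+1+1 = 0 carry 1
  0+1+1 = 0 carry 1
  1+1+1 = 1 carry 1
  0+1+1 = 0 carry 1
  final carry 1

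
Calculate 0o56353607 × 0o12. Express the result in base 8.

Multiply each base-8 digit by 10, carrying:
  7×10 = 70 → write 6 carry 8
  0×10+8 = 8 → write 0 carry 1
  6×10+1 = 61 → write 5 carry 7
  3×10+7 = 37 → write 5 carry 4
  5×10+4 = 54 → write 6 carry 6
  3×10+6 = 36 → write 4 carry 4
  6×10+4 = 64 → write 0 carry 8
  5×10+8 = 58 → write 2 carry 7
  remaining carry: 7

0o720465506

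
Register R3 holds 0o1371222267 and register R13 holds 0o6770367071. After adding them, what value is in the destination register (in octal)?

Add column by column in base 8, right to left:
  7+1 = 0 carry 1
  6+7+1 = 6 carry 1
  2+0+1 = 3
  2+7 = 1 carry 1
  2+6+1 = 1 carry 1
  2+3+1 = 6
  1+0 = 1
  7+7 = 6 carry 1
  3+7+1 = 3 carry 1
  1+6+1 = 0 carry 1
  final carry 1

0o10361611360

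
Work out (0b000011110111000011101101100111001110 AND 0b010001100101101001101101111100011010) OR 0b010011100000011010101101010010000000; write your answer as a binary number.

0b10011100101011011101101110110001010

0b000011110111000011101101100111001110 AND 0b010001100101101001101101111100011010 = 0b000001100101000001101101100100001010.
Then OR with 0b010011100000011010101101010010000000.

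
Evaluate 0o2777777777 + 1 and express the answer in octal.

The trailing 9 digits are 7 (max in base 8), so adding 1 cascades: they roll to 0 and the next digit up increments.

0o3000000000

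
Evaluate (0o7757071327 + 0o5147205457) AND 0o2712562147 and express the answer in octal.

Add column by column in base 8, right to left:
  7+7 = 6 carry 1
  2+5+1 = 0 carry 1
  3+4+1 = 0 carry 1
  1+5+1 = 7
  7+0 = 7
  0+2 = 2
  7+7 = 6 carry 1
  5+4+1 = 2 carry 1
  7+1+1 = 1 carry 1
  7+5+1 = 5 carry 1
  final carry 1
Sum = 0o15126277006; now AND with 0o2712562147:
  1&0=0, 5&2=0, 1&7=1, 2&1=0, 6&2=2, 2&5=0, 7&6=6, 7&2=2, 0&1=0, 0&4=0, 6&7=6

0o102062006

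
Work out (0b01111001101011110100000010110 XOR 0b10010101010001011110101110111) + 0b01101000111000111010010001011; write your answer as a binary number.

0b101010101110011100100111101100

First 0b01111001101011110100000010110 XOR 0b10010101010001011110101110111 = 0b11101100111010101010101100001.
Add column by column in base 2, right to left:
  1+1 = 0 carry 1
  0+1+1 = 0 carry 1
  0+0+1 = 1
  0+1 = 1
  0+0 = 0
  1+0 = 1
  1+0 = 1
  0+1 = 1
  1+0 = 1
  0+0 = 0
  1+1 = 0 carry 1
  0+0+1 = 1
  1+1 = 0 carry 1
  0+1+1 = 0 carry 1
  1+1+1 = 1 carry 1
  0+0+1 = 1
  1+0 = 1
  0+0 = 0
  1+1 = 0 carry 1
  1+1+1 = 1 carry 1
  1+1+1 = 1 carry 1
  0+0+1 = 1
  0+0 = 0
  1+0 = 1
  1+1 = 0 carry 1
  0+0+1 = 1
  1+1 = 0 carry 1
  1+1+1 = 1 carry 1
  1+0+1 = 0 carry 1
  final carry 1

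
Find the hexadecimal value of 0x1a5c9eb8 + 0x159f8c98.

0x2ffc2b50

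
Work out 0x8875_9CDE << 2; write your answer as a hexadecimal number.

2 bits is not a whole number of base-16 digits; in binary: 10001000011101011001110011011110 << 2 = 1000100001110101100111001101111000.

0x221D67378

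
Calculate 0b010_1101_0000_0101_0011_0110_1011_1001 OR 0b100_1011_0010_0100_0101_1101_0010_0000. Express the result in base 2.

0b1101111001001010111111110111001

OR bit by bit (1 where either bit is 1):
  0101101000001010011011010111001
| 1001011001001000101110100100000
= 1101111001001010111111110111001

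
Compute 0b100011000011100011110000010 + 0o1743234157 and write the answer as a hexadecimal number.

0b100011000011100011110000010 = 0x461C782 in hexadecimal.
0o1743234157 = 0xF8D386F in hexadecimal.
Add column by column in base 16, right to left:
  2+F = 1 carry 1
  8+6+1 = F
  7+8 = F
  C+3 = F
  1+D = E
  6+8 = E
  4+F = 3 carry 1
  final carry 1

0x13EEFFF1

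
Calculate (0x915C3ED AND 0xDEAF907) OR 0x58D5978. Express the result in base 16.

0xD8DD97D

0x915C3ED AND 0xDEAF907 = 0x900C105.
Then OR with 0x58D5978.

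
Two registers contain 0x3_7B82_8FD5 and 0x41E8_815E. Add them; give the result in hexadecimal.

0x3BD6B1133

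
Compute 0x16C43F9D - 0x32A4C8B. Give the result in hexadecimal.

0x1399F312

Subtract column by column in base 16:
  D-B → 2
  9-8 → 1
  F-C → 3
  3-4 → F (borrow)
  4-A-1 → 9 (borrow)
  C-2-1 → 9
  6-3 → 3
  1-0 → 1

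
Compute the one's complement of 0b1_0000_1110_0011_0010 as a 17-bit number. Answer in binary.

0b01111000111001101

Invert each bit: 10000111000110010 → 01111000111001101.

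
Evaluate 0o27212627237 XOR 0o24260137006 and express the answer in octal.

0o03072710231

XOR each oct digit independently (no carries):
  2^2=0, 7^4=3, 2^2=0, 1^6=7, 2^0=2, 6^1=7, 2^3=1, 7^7=0, 2^0=2, 3^0=3, 7^6=1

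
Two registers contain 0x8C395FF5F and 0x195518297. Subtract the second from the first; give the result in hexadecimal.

Subtract column by column in base 16:
  F-7 → 8
  5-9 → C (borrow)
  F-2-1 → C
  F-8 → 7
  5-1 → 4
  9-5 → 4
  3-5 → E (borrow)
  C-9-1 → 2
  8-1 → 7

0x72E447CC8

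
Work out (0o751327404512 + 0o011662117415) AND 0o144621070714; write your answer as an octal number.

Add column by column in base 8, right to left:
  2+5 = 7
  1+1 = 2
  5+4 = 1 carry 1
  4+7+1 = 4 carry 1
  0+1+1 = 2
  4+1 = 5
  7+2 = 1 carry 1
  2+6+1 = 1 carry 1
  3+6+1 = 2 carry 1
  1+1+1 = 3
  5+1 = 6
  7+0 = 7
Sum = 0o763211524127; now AND with 0o144621070714:
  7&1=1, 6&4=4, 3&4=0, 2&6=2, 1&2=0, 1&1=1, 5&0=0, 2&7=2, 4&0=0, 1&7=1, 2&1=0, 7&4=4

0o140201020104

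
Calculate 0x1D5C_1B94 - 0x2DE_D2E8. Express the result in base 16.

Subtract column by column in base 16:
  4-8 → C (borrow)
  9-E-1 → A (borrow)
  B-2-1 → 8
  1-D → 4 (borrow)
  C-E-1 → D (borrow)
  5-D-1 → 7 (borrow)
  D-2-1 → A
  1-0 → 1

0x1A7D48AC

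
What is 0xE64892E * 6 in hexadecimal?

Multiply each base-16 digit by 6, carrying:
  E×6 = 84 → write 4 carry 5
  2×6+5 = 17 → write 1 carry 1
  9×6+1 = 55 → write 7 carry 3
  8×6+3 = 51 → write 3 carry 3
  4×6+3 = 27 → write B carry 1
  6×6+1 = 37 → write 5 carry 2
  E×6+2 = 86 → write 6 carry 5
  remaining carry: 5

0x565B3714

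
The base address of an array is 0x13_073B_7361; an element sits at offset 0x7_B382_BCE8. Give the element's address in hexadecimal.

0x1ABABE3049

Add column by column in base 16, right to left:
  1+8 = 9
  6+E = 4 carry 1
  3+C+1 = 0 carry 1
  7+B+1 = 3 carry 1
  B+2+1 = E
  3+8 = B
  7+3 = A
  0+B = B
  3+7 = A
  1+0 = 1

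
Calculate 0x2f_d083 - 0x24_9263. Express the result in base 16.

0xb3e20

Subtract column by column in base 16:
  3-3 → 0
  8-6 → 2
  0-2 → e (borrow)
  d-9-1 → 3
  f-4 → b
  2-2 → 0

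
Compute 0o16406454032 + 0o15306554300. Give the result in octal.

0o33715230332

Add column by column in base 8, right to left:
  2+0 = 2
  3+0 = 3
  0+3 = 3
  4+4 = 0 carry 1
  5+5+1 = 3 carry 1
  4+5+1 = 2 carry 1
  6+6+1 = 5 carry 1
  0+0+1 = 1
  4+3 = 7
  6+5 = 3 carry 1
  1+1+1 = 3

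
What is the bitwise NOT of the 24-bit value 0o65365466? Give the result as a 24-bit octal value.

Each oct digit d becomes 7−d:
  6→1, 5→2, 3→4, 6→1, 5→2, 4→3, 6→1, 6→1

0o12412311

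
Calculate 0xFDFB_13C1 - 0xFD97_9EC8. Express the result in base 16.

Subtract column by column in base 16:
  1-8 → 9 (borrow)
  C-C-1 → F (borrow)
  3-E-1 → 4 (borrow)
  1-9-1 → 7 (borrow)
  B-7-1 → 3
  F-9 → 6
  D-D → 0
  F-F → 0

0x6374F9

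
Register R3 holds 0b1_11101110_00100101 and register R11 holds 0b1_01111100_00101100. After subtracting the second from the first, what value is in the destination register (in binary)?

0b111000111111001

Subtract column by column in base 2:
  1-0 → 1
  0-0 → 0
  1-1 → 0
  0-1 → 1 (borrow)
  0-0-1 → 1 (borrow)
  1-1-1 → 1 (borrow)
  0-0-1 → 1 (borrow)
  0-0-1 → 1 (borrow)
  0-0-1 → 1 (borrow)
  1-0-1 → 0
  1-1 → 0
  1-1 → 0
  0-1 → 1 (borrow)
  1-1-1 → 1 (borrow)
  1-1-1 → 1 (borrow)
  1-0-1 → 0
  1-1 → 0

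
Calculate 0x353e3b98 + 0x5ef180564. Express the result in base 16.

Add column by column in base 16, right to left:
  8+4 = c
  9+6 = f
  b+5 = 0 carry 1
  3+0+1 = 4
  e+8 = 6 carry 1
  3+1+1 = 5
  5+f = 4 carry 1
  3+e+1 = 2 carry 1
  0+5+1 = 6

0x6245640fc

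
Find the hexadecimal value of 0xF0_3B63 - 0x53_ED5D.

Subtract column by column in base 16:
  3-D → 6 (borrow)
  6-5-1 → 0
  B-D → E (borrow)
  3-E-1 → 4 (borrow)
  0-3-1 → C (borrow)
  F-5-1 → 9

0x9C4E06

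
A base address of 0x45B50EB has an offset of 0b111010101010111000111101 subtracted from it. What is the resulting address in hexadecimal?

0x370A2AE

0b111010101010111000111101 = 0xEAAE3D in hexadecimal.
Subtract column by column in base 16:
  B-D → E (borrow)
  E-3-1 → A
  0-E → 2 (borrow)
  5-A-1 → A (borrow)
  B-A-1 → 0
  5-E → 7 (borrow)
  4-0-1 → 3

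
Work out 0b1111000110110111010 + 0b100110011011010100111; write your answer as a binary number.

0b110101100010001100001

Add column by column in base 2, right to left:
  0+1 = 1
  1+1 = 0 carry 1
  0+1+1 = 0 carry 1
  1+0+1 = 0 carry 1
  1+0+1 = 0 carry 1
  1+1+1 = 1 carry 1
  0+0+1 = 1
  1+1 = 0 carry 1
  1+0+1 = 0 carry 1
  0+1+1 = 0 carry 1
  1+1+1 = 1 carry 1
  1+0+1 = 0 carry 1
  0+1+1 = 0 carry 1
  0+1+1 = 0 carry 1
  0+0+1 = 1
  1+0 = 1
  1+1 = 0 carry 1
  1+1+1 = 1 carry 1
  1+0+1 = 0 carry 1
  0+0+1 = 1
  0+1 = 1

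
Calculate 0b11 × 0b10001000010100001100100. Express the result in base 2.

0b110011000111100100101100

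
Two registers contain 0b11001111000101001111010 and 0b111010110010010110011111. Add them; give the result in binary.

Add column by column in base 2, right to left:
  0+1 = 1
  1+1 = 0 carry 1
  0+1+1 = 0 carry 1
  1+1+1 = 1 carry 1
  1+1+1 = 1 carry 1
  1+0+1 = 0 carry 1
  1+0+1 = 0 carry 1
  0+1+1 = 0 carry 1
  0+1+1 = 0 carry 1
  1+0+1 = 0 carry 1
  0+1+1 = 0 carry 1
  1+0+1 = 0 carry 1
  0+0+1 = 1
  0+1 = 1
  0+0 = 0
  1+0 = 1
  1+1 = 0 carry 1
  1+1+1 = 1 carry 1
  1+0+1 = 0 carry 1
  0+1+1 = 0 carry 1
  0+0+1 = 1
  1+1 = 0 carry 1
  1+1+1 = 1 carry 1
  0+1+1 = 0 carry 1
  final carry 1

0b1010100101011000000011001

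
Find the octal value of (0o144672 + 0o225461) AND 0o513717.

0o112313

Add column by column in base 8, right to left:
  2+1 = 3
  7+6 = 5 carry 1
  6+4+1 = 3 carry 1
  4+5+1 = 2 carry 1
  4+2+1 = 7
  1+2 = 3
Sum = 0o372353; now AND with 0o513717:
  3&5=1, 7&1=1, 2&3=2, 3&7=3, 5&1=1, 3&7=3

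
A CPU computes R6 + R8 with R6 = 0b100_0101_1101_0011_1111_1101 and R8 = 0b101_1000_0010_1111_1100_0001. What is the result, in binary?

0b100111100000001110111110

Add column by column in base 2, right to left:
  1+1 = 0 carry 1
  0+0+1 = 1
  1+0 = 1
  1+0 = 1
  1+0 = 1
  1+0 = 1
  1+1 = 0 carry 1
  1+1+1 = 1 carry 1
  1+1+1 = 1 carry 1
  1+1+1 = 1 carry 1
  0+1+1 = 0 carry 1
  0+1+1 = 0 carry 1
  1+0+1 = 0 carry 1
  0+1+1 = 0 carry 1
  1+0+1 = 0 carry 1
  1+0+1 = 0 carry 1
  1+0+1 = 0 carry 1
  0+0+1 = 1
  1+0 = 1
  0+1 = 1
  0+1 = 1
  0+0 = 0
  1+1 = 0 carry 1
  final carry 1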